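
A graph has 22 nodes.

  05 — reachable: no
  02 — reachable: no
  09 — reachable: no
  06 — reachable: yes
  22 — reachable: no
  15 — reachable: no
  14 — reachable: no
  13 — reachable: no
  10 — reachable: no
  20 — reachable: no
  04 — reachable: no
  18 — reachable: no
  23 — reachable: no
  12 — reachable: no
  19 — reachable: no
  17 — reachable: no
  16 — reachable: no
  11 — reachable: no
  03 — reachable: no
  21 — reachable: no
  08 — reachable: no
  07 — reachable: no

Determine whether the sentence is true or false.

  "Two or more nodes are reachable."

False

Truth condition: |A ∩ B| ≥ 2.
|A| = 22, |A ∩ B| = 1, |A ∖ B| = 21.
|A ∩ B| = 1, so the statement is false.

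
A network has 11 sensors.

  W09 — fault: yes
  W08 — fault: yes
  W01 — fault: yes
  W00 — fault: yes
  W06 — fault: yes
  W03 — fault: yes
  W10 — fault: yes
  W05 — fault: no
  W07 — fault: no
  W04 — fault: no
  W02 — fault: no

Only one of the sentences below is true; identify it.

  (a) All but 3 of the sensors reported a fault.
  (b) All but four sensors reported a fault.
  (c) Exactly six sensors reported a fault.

|A| = 11, |A ∩ B| = 7, |A ∖ B| = 4.
(a) requires |A ∖ B| = 3: false.
(b) requires |A ∖ B| = 4: true.
(c) requires |A ∩ B| = 6: false.

(b)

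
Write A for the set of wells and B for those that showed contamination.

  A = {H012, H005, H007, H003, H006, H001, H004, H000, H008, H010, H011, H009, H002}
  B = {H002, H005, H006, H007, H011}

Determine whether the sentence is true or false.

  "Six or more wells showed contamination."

False

'Six or more wells showed contamination' holds iff |A ∩ B| ≥ 6.
A (the restrictor) = {H012, H005, H007, H003, H006, H001, H004, H000, H008, H010, H011, H009, H002}, |A| = 13.
A ∩ B = {H005, H007, H006, H011, H002}, so |A ∩ B| = 5.
|A ∩ B| = 5, so the statement is false.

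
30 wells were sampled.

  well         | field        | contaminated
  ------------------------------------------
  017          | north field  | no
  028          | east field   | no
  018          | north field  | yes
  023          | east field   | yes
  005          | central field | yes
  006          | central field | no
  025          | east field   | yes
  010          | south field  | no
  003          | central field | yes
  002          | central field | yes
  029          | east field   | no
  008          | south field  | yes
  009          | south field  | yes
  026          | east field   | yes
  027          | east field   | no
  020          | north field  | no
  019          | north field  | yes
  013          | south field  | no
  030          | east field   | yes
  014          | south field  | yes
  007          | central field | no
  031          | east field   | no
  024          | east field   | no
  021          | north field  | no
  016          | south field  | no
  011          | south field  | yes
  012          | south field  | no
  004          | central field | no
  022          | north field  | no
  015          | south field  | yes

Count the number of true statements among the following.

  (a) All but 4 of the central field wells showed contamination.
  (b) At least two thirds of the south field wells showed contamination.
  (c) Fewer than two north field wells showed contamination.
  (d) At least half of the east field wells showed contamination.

(a) central field: |A| = 6, |A ∩ B| = 3; needs |A ∖ B| = 4 — false.
(b) south field: |A| = 9, |A ∩ B| = 5; needs |A ∩ B| / |A| ≥ 2/3 — false.
(c) north field: |A| = 6, |A ∩ B| = 2; needs |A ∩ B| < 2 — false.
(d) east field: |A| = 9, |A ∩ B| = 4; needs |A ∩ B| ≥ |A ∖ B| — false.

0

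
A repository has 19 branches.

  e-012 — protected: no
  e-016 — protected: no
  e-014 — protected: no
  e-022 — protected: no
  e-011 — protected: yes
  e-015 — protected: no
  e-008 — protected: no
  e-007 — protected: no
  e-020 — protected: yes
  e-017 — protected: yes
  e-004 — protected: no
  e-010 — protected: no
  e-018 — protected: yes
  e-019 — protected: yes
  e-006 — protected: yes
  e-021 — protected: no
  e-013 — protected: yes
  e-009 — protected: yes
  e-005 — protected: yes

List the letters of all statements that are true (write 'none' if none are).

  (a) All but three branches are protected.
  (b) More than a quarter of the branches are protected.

|A| = 19, |A ∩ B| = 9, |A ∖ B| = 10.
(a) |A ∖ B| = 3: fails.
(b) |A ∩ B| / |A| > 1/4: holds.

(b)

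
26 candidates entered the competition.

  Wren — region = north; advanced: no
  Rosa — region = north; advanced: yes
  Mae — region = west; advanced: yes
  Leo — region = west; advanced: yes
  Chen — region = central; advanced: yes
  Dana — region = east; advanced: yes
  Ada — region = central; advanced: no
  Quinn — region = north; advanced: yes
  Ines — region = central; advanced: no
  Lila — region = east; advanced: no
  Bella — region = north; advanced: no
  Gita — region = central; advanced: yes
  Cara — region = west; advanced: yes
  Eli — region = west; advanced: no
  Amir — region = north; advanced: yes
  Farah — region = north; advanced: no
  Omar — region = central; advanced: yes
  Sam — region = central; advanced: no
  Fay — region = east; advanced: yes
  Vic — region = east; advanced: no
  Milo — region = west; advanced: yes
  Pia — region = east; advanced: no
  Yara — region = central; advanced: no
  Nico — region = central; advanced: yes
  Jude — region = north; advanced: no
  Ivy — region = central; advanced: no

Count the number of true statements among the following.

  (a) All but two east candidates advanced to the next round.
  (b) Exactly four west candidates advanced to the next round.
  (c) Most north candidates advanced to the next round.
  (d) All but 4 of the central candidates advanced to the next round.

(a) east: |A| = 5, |A ∩ B| = 2; needs |A ∖ B| = 2 — false.
(b) west: |A| = 5, |A ∩ B| = 4; needs |A ∩ B| = 4 — true.
(c) north: |A| = 7, |A ∩ B| = 3; needs |A ∩ B| > |A ∖ B| — false.
(d) central: |A| = 9, |A ∩ B| = 4; needs |A ∖ B| = 4 — false.

1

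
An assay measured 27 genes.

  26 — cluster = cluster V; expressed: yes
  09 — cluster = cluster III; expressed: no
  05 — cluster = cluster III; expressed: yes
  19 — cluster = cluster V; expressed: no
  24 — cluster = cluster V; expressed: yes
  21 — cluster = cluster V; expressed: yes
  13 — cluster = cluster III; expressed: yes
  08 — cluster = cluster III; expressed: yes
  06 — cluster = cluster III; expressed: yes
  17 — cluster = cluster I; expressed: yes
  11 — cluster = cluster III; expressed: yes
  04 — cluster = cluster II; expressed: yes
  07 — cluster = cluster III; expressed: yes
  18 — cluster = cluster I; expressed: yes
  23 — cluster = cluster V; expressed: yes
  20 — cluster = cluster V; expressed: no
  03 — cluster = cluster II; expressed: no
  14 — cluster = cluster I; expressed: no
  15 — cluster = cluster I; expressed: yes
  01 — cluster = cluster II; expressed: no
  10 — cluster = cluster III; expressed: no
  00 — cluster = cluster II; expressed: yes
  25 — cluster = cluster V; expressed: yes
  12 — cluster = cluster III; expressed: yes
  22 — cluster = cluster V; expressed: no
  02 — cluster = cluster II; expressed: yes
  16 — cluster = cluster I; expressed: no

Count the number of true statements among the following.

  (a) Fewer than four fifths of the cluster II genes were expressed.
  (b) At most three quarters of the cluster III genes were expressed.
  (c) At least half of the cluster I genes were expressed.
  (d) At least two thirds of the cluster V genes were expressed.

2

(a) cluster II: |A| = 5, |A ∩ B| = 3; needs |A ∩ B| / |A| < 4/5 — true.
(b) cluster III: |A| = 9, |A ∩ B| = 7; needs |A ∩ B| / |A| ≤ 3/4 — false.
(c) cluster I: |A| = 5, |A ∩ B| = 3; needs |A ∩ B| ≥ |A ∖ B| — true.
(d) cluster V: |A| = 8, |A ∩ B| = 5; needs |A ∩ B| / |A| ≥ 2/3 — false.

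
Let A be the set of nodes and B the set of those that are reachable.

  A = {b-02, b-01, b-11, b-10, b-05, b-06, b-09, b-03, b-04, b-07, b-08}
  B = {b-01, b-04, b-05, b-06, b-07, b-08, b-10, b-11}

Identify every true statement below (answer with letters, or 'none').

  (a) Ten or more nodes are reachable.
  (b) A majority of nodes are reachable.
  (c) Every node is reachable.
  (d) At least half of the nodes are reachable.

|A| = 11, |A ∩ B| = 8, |A ∖ B| = 3.
(a) |A ∩ B| ≥ 10: fails.
(b) |A ∩ B| > |A ∖ B|: holds.
(c) A ⊆ B, i.e. every element of A is in B (|A ∖ B| = 0): fails.
(d) |A ∩ B| ≥ |A ∖ B|: holds.

(b), (d)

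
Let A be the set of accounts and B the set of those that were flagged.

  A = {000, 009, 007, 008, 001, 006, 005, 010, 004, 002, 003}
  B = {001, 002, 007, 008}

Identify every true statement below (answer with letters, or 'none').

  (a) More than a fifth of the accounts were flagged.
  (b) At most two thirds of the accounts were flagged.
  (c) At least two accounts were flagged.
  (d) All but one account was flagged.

|A| = 11, |A ∩ B| = 4, |A ∖ B| = 7.
(a) |A ∩ B| / |A| > 1/5: holds.
(b) |A ∩ B| / |A| ≤ 2/3: holds.
(c) |A ∩ B| ≥ 2: holds.
(d) |A ∖ B| = 1: fails.

(a), (b), (c)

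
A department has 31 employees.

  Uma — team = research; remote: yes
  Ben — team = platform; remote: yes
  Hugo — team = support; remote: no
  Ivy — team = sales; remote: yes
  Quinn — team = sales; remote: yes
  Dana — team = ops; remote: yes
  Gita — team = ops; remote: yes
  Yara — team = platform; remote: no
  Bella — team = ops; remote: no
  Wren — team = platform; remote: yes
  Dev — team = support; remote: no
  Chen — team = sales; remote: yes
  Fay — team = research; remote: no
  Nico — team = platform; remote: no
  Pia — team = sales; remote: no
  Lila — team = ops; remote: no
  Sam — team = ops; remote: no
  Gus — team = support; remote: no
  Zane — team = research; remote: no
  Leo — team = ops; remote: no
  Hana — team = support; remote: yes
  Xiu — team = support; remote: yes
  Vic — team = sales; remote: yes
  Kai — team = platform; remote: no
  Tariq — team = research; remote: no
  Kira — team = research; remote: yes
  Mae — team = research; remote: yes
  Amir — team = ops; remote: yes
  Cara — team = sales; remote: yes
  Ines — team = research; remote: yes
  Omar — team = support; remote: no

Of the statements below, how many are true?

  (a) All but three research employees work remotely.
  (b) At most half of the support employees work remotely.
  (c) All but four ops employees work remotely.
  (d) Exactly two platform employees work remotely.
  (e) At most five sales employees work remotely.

(a) research: |A| = 7, |A ∩ B| = 4; needs |A ∖ B| = 3 — true.
(b) support: |A| = 6, |A ∩ B| = 2; needs |A ∩ B| ≤ |A ∖ B| — true.
(c) ops: |A| = 7, |A ∩ B| = 3; needs |A ∖ B| = 4 — true.
(d) platform: |A| = 5, |A ∩ B| = 2; needs |A ∩ B| = 2 — true.
(e) sales: |A| = 6, |A ∩ B| = 5; needs |A ∩ B| ≤ 5 — true.

5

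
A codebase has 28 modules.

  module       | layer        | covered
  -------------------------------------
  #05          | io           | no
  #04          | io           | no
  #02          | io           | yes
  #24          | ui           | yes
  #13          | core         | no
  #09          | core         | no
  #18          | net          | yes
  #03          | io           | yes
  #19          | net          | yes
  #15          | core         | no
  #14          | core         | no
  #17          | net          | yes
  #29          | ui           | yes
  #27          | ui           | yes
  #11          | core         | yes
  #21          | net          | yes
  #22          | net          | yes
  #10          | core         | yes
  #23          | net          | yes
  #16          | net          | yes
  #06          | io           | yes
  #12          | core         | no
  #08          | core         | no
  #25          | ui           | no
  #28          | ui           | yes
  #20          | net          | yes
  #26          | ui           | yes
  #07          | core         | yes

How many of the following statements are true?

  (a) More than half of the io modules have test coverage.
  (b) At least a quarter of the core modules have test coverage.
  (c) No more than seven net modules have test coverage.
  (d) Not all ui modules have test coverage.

(a) io: |A| = 5, |A ∩ B| = 3; needs |A ∩ B| > |A ∖ B| — true.
(b) core: |A| = 9, |A ∩ B| = 3; needs |A ∩ B| / |A| ≥ 1/4 — true.
(c) net: |A| = 8, |A ∩ B| = 8; needs |A ∩ B| ≤ 7 — false.
(d) ui: |A| = 6, |A ∩ B| = 5; needs A ⊄ B (|A ∖ B| ≥ 1) — true.

3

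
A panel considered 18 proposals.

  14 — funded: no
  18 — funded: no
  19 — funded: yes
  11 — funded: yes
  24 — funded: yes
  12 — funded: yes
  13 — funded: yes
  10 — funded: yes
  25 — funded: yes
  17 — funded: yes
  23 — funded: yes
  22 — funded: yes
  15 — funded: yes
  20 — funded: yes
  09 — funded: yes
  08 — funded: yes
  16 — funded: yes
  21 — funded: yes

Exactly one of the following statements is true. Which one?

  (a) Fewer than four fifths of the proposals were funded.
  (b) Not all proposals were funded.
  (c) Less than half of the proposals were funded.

|A| = 18, |A ∩ B| = 16, |A ∖ B| = 2.
(a) requires |A ∩ B| / |A| < 4/5: false.
(b) requires A ⊄ B (|A ∖ B| ≥ 1): true.
(c) requires |A ∩ B| < |A ∖ B|: false.

(b)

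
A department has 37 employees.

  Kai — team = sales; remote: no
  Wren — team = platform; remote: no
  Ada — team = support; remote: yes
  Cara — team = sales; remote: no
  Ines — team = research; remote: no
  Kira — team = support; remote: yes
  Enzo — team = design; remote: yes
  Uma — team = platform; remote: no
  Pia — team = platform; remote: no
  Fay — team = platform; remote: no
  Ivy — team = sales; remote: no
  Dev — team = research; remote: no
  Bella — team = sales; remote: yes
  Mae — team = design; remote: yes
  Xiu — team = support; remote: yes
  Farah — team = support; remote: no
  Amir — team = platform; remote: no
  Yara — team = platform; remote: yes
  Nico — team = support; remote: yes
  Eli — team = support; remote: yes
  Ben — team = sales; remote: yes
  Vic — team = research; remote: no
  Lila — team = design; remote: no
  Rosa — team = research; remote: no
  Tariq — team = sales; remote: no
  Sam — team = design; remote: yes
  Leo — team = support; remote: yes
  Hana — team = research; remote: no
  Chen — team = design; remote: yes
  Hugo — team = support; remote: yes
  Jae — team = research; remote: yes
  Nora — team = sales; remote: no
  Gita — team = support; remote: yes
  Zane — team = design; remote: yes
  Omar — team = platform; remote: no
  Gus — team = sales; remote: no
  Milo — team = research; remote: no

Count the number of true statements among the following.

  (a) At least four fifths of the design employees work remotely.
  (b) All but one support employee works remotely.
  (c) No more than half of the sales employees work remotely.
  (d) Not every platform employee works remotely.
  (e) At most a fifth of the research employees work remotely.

(a) design: |A| = 6, |A ∩ B| = 5; needs |A ∩ B| / |A| ≥ 4/5 — true.
(b) support: |A| = 9, |A ∩ B| = 8; needs |A ∖ B| = 1 — true.
(c) sales: |A| = 8, |A ∩ B| = 2; needs |A ∩ B| ≤ |A ∖ B| — true.
(d) platform: |A| = 7, |A ∩ B| = 1; needs A ⊄ B (|A ∖ B| ≥ 1) — true.
(e) research: |A| = 7, |A ∩ B| = 1; needs |A ∩ B| / |A| ≤ 1/5 — true.

5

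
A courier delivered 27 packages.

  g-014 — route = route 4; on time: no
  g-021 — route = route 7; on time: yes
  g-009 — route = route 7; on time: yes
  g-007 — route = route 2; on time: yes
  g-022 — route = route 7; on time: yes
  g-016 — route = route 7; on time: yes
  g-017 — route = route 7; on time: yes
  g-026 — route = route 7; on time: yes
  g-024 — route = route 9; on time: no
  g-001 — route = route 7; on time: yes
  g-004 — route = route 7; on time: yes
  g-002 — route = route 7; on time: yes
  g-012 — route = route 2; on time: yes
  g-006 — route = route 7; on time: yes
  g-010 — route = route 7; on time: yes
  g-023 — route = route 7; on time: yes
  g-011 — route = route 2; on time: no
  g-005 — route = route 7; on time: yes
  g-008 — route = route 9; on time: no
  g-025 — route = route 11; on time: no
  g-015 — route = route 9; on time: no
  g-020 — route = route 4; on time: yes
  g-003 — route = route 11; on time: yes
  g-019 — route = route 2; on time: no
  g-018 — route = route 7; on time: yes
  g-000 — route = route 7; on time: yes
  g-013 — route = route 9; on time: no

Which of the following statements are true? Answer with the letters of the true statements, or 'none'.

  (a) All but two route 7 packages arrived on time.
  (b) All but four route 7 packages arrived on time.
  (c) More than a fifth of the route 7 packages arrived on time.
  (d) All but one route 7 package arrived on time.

(c)

|A| = 15, |A ∩ B| = 15, |A ∖ B| = 0.
(a) |A ∖ B| = 2: fails.
(b) |A ∖ B| = 4: fails.
(c) |A ∩ B| / |A| > 1/5: holds.
(d) |A ∖ B| = 1: fails.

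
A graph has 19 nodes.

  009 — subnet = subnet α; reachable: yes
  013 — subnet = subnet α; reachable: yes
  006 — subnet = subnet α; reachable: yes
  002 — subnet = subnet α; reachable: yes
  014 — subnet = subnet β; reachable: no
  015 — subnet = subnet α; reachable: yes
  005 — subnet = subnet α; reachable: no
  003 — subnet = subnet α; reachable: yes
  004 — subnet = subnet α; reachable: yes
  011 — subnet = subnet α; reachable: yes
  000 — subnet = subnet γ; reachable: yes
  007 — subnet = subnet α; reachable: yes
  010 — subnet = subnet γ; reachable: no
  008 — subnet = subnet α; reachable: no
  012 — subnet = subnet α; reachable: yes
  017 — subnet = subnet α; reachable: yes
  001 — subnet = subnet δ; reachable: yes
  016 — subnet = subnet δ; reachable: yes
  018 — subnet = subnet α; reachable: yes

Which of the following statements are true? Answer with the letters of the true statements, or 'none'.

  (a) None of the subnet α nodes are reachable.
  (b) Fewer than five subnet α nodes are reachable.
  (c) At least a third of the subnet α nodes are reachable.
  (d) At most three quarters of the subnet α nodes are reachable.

|A| = 14, |A ∩ B| = 12, |A ∖ B| = 2.
(a) A ∩ B = ∅ (|A ∩ B| = 0): fails.
(b) |A ∩ B| < 5: fails.
(c) |A ∩ B| / |A| ≥ 1/3: holds.
(d) |A ∩ B| / |A| ≤ 3/4: fails.

(c)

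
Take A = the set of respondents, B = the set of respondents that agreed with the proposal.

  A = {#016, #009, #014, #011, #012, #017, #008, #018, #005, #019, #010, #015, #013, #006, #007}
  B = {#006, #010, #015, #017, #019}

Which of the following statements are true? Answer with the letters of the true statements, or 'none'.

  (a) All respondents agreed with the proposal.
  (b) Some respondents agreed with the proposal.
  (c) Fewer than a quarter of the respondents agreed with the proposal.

|A| = 15, |A ∩ B| = 5, |A ∖ B| = 10.
(a) A ⊆ B, i.e. every element of A is in B (|A ∖ B| = 0): fails.
(b) A ∩ B ≠ ∅ (|A ∩ B| ≥ 1): holds.
(c) |A ∩ B| / |A| < 1/4: fails.

(b)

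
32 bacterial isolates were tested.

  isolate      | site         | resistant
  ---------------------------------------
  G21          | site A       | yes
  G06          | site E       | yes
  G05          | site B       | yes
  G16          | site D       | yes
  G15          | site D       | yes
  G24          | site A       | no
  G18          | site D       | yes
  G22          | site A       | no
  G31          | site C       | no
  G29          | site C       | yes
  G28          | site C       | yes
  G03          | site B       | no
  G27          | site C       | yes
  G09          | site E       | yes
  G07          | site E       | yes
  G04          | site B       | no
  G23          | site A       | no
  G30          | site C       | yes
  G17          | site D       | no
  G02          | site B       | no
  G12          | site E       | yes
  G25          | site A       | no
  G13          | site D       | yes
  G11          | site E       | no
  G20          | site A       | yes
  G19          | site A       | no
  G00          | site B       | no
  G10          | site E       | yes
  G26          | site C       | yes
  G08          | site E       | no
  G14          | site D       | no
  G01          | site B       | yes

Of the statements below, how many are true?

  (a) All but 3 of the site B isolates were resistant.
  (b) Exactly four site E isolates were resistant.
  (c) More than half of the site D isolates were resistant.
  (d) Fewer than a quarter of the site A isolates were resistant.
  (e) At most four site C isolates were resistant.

1

(a) site B: |A| = 6, |A ∩ B| = 2; needs |A ∖ B| = 3 — false.
(b) site E: |A| = 7, |A ∩ B| = 5; needs |A ∩ B| = 4 — false.
(c) site D: |A| = 6, |A ∩ B| = 4; needs |A ∩ B| > |A ∖ B| — true.
(d) site A: |A| = 7, |A ∩ B| = 2; needs |A ∩ B| / |A| < 1/4 — false.
(e) site C: |A| = 6, |A ∩ B| = 5; needs |A ∩ B| ≤ 4 — false.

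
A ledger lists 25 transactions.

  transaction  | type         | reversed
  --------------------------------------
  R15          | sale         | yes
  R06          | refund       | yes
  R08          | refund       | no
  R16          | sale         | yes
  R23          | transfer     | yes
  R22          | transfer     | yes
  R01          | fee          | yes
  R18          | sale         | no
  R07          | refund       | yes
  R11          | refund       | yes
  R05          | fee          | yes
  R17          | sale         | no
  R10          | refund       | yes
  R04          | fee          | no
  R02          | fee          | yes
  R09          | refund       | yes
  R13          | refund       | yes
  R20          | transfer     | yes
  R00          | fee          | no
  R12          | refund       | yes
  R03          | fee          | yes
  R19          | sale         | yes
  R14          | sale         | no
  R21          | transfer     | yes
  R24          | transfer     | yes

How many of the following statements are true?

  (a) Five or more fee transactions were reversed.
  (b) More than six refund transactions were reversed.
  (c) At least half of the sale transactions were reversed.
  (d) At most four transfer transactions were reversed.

2

(a) fee: |A| = 6, |A ∩ B| = 4; needs |A ∩ B| ≥ 5 — false.
(b) refund: |A| = 8, |A ∩ B| = 7; needs |A ∩ B| > 6 — true.
(c) sale: |A| = 6, |A ∩ B| = 3; needs |A ∩ B| ≥ |A ∖ B| — true.
(d) transfer: |A| = 5, |A ∩ B| = 5; needs |A ∩ B| ≤ 4 — false.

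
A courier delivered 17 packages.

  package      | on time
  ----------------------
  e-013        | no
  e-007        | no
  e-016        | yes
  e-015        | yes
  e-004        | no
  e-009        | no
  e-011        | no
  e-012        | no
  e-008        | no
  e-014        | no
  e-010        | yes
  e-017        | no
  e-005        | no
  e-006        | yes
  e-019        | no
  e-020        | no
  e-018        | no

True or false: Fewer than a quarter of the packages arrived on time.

True

The determiner here denotes the relation: |A ∩ B| / |A| < 1/4.
|A| = 17, |A ∩ B| = 4, |A ∖ B| = 13.
|A ∩ B|/|A| = 4/17, so the statement is true.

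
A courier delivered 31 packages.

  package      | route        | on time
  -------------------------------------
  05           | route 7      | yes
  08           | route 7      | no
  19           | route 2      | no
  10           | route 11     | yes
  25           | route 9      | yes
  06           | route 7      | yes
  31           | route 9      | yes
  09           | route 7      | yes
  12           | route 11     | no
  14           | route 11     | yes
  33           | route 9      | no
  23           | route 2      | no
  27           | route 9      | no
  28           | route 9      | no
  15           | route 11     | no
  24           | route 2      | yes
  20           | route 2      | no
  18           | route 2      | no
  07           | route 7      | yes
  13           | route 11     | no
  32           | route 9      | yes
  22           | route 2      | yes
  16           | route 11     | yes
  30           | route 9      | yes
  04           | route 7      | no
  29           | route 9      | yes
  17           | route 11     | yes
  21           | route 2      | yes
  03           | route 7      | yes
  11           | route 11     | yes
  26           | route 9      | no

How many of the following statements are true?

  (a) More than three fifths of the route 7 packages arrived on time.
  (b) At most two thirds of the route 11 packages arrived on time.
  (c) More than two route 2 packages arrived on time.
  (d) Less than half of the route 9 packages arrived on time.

3

(a) route 7: |A| = 7, |A ∩ B| = 5; needs |A ∩ B| / |A| > 3/5 — true.
(b) route 11: |A| = 8, |A ∩ B| = 5; needs |A ∩ B| / |A| ≤ 2/3 — true.
(c) route 2: |A| = 7, |A ∩ B| = 3; needs |A ∩ B| > 2 — true.
(d) route 9: |A| = 9, |A ∩ B| = 5; needs |A ∩ B| < |A ∖ B| — false.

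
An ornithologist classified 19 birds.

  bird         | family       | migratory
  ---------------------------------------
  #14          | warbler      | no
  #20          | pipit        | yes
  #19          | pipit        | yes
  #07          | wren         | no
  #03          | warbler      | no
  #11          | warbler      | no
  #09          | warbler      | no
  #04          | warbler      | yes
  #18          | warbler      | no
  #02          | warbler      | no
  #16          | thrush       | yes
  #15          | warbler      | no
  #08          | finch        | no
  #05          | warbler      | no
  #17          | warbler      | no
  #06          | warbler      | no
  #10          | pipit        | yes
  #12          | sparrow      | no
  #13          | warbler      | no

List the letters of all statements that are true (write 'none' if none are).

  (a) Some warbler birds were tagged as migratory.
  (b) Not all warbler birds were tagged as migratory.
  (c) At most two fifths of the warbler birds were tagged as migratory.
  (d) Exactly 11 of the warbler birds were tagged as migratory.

(a), (b), (c)

|A| = 12, |A ∩ B| = 1, |A ∖ B| = 11.
(a) A ∩ B ≠ ∅ (|A ∩ B| ≥ 1): holds.
(b) A ⊄ B (|A ∖ B| ≥ 1): holds.
(c) |A ∩ B| / |A| ≤ 2/5: holds.
(d) |A ∩ B| = 11: fails.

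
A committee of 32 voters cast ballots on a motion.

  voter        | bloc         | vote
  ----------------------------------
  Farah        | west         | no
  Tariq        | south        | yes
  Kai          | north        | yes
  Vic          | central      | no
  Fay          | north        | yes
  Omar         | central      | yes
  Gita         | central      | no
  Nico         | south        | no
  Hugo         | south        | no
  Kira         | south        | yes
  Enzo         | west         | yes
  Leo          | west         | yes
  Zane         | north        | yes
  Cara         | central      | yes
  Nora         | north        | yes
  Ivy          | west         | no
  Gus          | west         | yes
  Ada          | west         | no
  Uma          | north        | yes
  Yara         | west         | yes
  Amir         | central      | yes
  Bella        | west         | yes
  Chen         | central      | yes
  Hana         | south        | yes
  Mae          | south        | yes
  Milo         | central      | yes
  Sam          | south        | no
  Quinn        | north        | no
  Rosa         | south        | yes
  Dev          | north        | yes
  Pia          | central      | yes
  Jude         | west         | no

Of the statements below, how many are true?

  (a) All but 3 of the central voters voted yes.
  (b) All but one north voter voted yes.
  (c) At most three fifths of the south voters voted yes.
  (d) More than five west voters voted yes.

(a) central: |A| = 8, |A ∩ B| = 6; needs |A ∖ B| = 3 — false.
(b) north: |A| = 7, |A ∩ B| = 6; needs |A ∖ B| = 1 — true.
(c) south: |A| = 8, |A ∩ B| = 5; needs |A ∩ B| / |A| ≤ 3/5 — false.
(d) west: |A| = 9, |A ∩ B| = 5; needs |A ∩ B| > 5 — false.

1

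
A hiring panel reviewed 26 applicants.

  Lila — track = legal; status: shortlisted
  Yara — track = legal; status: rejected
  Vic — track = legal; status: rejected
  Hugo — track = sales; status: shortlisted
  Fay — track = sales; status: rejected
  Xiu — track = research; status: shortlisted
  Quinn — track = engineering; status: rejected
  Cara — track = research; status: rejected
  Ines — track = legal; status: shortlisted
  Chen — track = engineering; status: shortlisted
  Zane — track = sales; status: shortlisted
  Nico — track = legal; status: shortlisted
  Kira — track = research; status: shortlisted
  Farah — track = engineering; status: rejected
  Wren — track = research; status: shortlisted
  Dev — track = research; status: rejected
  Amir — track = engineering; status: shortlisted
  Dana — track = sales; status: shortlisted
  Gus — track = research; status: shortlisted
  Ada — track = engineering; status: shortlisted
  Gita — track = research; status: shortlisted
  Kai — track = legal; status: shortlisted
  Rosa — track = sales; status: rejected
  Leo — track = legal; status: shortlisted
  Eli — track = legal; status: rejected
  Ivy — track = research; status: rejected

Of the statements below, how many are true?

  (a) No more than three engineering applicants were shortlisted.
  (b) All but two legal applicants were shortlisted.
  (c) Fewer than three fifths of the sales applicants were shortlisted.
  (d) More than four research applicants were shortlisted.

(a) engineering: |A| = 5, |A ∩ B| = 3; needs |A ∩ B| ≤ 3 — true.
(b) legal: |A| = 8, |A ∩ B| = 5; needs |A ∖ B| = 2 — false.
(c) sales: |A| = 5, |A ∩ B| = 3; needs |A ∩ B| / |A| < 3/5 — false.
(d) research: |A| = 8, |A ∩ B| = 5; needs |A ∩ B| > 4 — true.

2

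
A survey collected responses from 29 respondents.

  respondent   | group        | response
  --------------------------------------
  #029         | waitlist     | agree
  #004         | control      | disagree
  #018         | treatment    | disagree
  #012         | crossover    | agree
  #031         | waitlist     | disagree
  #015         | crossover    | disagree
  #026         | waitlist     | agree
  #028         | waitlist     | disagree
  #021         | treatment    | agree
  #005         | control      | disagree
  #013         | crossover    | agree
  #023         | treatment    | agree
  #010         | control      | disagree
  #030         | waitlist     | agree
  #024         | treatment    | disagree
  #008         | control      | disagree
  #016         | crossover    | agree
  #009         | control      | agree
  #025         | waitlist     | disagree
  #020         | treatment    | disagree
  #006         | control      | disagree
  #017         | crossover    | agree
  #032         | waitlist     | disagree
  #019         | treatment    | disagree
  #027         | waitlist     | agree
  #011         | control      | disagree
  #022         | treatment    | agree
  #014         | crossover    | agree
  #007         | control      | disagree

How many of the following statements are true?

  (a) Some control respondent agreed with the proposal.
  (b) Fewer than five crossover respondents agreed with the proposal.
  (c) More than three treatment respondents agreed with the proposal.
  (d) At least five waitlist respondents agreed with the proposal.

(a) control: |A| = 8, |A ∩ B| = 1; needs A ∩ B ≠ ∅ (|A ∩ B| ≥ 1) — true.
(b) crossover: |A| = 6, |A ∩ B| = 5; needs |A ∩ B| < 5 — false.
(c) treatment: |A| = 7, |A ∩ B| = 3; needs |A ∩ B| > 3 — false.
(d) waitlist: |A| = 8, |A ∩ B| = 4; needs |A ∩ B| ≥ 5 — false.

1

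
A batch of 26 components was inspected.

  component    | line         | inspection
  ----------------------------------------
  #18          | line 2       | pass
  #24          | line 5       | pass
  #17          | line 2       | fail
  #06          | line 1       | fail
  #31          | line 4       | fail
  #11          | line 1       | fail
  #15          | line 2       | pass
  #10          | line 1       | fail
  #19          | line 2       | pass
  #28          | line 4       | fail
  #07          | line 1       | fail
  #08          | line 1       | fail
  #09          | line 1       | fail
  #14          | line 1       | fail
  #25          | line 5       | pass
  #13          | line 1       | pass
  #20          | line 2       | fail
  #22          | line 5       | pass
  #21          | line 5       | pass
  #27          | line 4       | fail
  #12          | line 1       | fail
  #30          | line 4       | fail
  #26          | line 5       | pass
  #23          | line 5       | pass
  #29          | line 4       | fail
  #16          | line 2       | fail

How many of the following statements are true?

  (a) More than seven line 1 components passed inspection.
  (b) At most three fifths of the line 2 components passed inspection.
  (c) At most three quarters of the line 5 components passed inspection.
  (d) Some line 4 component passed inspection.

(a) line 1: |A| = 9, |A ∩ B| = 1; needs |A ∩ B| > 7 — false.
(b) line 2: |A| = 6, |A ∩ B| = 3; needs |A ∩ B| / |A| ≤ 3/5 — true.
(c) line 5: |A| = 6, |A ∩ B| = 6; needs |A ∩ B| / |A| ≤ 3/4 — false.
(d) line 4: |A| = 5, |A ∩ B| = 0; needs A ∩ B ≠ ∅ (|A ∩ B| ≥ 1) — false.

1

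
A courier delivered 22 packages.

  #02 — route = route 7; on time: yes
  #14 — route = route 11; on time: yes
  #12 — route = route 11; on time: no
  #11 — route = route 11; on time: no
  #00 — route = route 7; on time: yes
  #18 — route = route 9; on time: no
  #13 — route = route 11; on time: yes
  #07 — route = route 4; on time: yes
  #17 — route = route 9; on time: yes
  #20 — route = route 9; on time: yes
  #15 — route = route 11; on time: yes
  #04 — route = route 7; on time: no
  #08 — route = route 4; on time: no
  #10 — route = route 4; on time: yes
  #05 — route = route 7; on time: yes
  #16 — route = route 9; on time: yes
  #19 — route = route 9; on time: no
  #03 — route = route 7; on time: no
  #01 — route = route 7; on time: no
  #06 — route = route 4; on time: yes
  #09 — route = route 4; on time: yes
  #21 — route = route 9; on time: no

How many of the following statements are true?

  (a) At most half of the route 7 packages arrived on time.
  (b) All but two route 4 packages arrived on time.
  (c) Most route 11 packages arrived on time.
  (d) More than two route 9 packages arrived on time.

(a) route 7: |A| = 6, |A ∩ B| = 3; needs |A ∩ B| ≤ |A ∖ B| — true.
(b) route 4: |A| = 5, |A ∩ B| = 4; needs |A ∖ B| = 2 — false.
(c) route 11: |A| = 5, |A ∩ B| = 3; needs |A ∩ B| > |A ∖ B| — true.
(d) route 9: |A| = 6, |A ∩ B| = 3; needs |A ∩ B| > 2 — true.

3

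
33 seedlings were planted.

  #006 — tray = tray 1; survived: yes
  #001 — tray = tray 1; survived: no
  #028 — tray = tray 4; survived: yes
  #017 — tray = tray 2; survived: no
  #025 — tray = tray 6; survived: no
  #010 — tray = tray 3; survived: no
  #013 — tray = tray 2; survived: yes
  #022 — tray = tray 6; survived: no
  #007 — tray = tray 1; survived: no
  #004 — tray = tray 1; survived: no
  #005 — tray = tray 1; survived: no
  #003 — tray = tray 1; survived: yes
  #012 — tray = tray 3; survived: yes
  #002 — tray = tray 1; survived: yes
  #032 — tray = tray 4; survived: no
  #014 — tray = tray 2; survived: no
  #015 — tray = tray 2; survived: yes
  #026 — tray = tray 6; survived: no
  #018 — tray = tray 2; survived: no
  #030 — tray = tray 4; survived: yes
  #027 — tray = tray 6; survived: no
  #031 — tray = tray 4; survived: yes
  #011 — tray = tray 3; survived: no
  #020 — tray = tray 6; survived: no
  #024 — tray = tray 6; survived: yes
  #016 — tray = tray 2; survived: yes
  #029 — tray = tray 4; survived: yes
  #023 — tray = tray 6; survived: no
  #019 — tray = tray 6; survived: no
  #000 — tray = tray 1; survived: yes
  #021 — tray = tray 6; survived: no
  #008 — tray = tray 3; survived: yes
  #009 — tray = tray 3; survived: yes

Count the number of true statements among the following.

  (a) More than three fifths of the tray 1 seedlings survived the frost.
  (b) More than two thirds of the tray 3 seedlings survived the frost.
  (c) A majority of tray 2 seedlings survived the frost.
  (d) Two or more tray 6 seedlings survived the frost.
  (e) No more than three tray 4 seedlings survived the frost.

0

(a) tray 1: |A| = 8, |A ∩ B| = 4; needs |A ∩ B| / |A| > 3/5 — false.
(b) tray 3: |A| = 5, |A ∩ B| = 3; needs |A ∩ B| / |A| > 2/3 — false.
(c) tray 2: |A| = 6, |A ∩ B| = 3; needs |A ∩ B| > |A ∖ B| — false.
(d) tray 6: |A| = 9, |A ∩ B| = 1; needs |A ∩ B| ≥ 2 — false.
(e) tray 4: |A| = 5, |A ∩ B| = 4; needs |A ∩ B| ≤ 3 — false.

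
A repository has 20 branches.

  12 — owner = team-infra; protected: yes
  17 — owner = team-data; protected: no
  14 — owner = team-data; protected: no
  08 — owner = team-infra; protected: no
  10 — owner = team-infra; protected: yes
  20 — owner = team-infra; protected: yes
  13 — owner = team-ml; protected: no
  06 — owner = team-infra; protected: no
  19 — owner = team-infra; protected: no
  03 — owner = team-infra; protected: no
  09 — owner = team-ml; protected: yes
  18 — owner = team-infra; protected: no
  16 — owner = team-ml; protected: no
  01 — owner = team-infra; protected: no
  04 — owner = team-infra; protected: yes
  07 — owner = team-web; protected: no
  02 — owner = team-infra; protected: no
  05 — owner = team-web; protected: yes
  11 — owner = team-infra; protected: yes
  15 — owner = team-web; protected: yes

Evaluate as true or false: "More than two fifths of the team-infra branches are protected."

True

Truth condition: |A ∩ B| / |A| > 2/5.
A (the restrictor) = {12, 08, 10, 20, 06, 19, 03, 18, 01, 04, 02, 11}, |A| = 12.
A ∩ B = {12, 10, 20, 04, 11}, so |A ∩ B| = 5.
A ∖ B = {08, 06, 19, 03, 18, 01, 02}, so |A ∖ B| = 7.
|A ∩ B|/|A| = 5/12, so the statement is true.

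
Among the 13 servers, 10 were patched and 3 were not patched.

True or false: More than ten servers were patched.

Truth condition: |A ∩ B| > 10.
|A| = 13, |A ∩ B| = 10, |A ∖ B| = 3.
|A ∩ B| = 10, so the statement is false.

False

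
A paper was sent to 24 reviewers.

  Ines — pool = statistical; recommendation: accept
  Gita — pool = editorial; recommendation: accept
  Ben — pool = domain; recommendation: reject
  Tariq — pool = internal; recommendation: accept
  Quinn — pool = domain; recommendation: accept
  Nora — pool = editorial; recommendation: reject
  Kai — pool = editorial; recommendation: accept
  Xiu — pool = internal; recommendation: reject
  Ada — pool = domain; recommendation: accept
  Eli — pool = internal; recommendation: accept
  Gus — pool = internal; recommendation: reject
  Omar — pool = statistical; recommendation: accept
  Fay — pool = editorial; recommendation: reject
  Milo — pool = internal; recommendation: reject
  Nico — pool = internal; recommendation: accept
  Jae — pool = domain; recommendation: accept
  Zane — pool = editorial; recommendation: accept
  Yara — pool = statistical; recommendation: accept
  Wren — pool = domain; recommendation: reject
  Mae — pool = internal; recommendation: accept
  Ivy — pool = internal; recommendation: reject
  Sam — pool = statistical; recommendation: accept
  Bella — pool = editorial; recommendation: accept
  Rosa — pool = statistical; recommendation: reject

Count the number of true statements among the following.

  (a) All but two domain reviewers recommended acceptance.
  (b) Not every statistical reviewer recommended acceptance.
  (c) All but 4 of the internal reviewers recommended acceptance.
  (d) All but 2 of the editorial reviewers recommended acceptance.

4

(a) domain: |A| = 5, |A ∩ B| = 3; needs |A ∖ B| = 2 — true.
(b) statistical: |A| = 5, |A ∩ B| = 4; needs A ⊄ B (|A ∖ B| ≥ 1) — true.
(c) internal: |A| = 8, |A ∩ B| = 4; needs |A ∖ B| = 4 — true.
(d) editorial: |A| = 6, |A ∩ B| = 4; needs |A ∖ B| = 2 — true.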